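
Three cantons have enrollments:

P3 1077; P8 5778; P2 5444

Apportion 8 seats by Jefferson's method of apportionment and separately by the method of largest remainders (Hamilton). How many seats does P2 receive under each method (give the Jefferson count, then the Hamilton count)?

4 and 3

Jefferson: P3 0, P8 4, P2 4.
Hamilton: P3 1, P8 4, P2 3.
P2 gets 4 under Jefferson and 3 under Hamilton.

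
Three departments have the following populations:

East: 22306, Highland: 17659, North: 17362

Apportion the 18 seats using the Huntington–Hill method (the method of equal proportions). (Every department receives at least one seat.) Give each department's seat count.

East 7, Highland 6, North 5

With divisor 3197: modified quotas East 6.977, Highland 5.524, North 5.431.
Geometric-mean thresholds: East √(6·7)=6.481, Highland √(5·6)=5.477, North √(5·6)=5.477.
Each quota rounded against its threshold gives East 7, Highland 6, North 5 (total 18).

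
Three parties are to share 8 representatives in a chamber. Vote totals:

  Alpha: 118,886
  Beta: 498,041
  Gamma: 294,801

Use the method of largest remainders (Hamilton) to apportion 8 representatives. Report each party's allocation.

The standard divisor is 911728/8 = 113966.
Standard quotas: Alpha 1.0432, Beta 4.3701, Gamma 2.5867.
Lower quotas: Alpha 1, Beta 4, Gamma 2 (sum 7, leaving 1 seat).
Remainders in descending order: Gamma 0.5867, Beta 0.3701, Alpha 0.0432.
The surplus seat goes to Gamma.

Alpha: 1; Beta: 4; Gamma: 3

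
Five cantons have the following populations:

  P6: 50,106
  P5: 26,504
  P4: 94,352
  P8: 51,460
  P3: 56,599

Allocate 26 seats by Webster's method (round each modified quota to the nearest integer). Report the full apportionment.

Standard divisor 279021/26 ≈ 10731.577; standard quotas: P6 4.669, P5 2.470, P4 8.792, P8 4.795, P3 5.274.
Rounding to the nearest integer gives P6 5, P5 2, P4 9, P8 5, P3 5 — total 26, matching the house size, so no adjustment is needed.

P6 5, P5 2, P4 9, P8 5, P3 5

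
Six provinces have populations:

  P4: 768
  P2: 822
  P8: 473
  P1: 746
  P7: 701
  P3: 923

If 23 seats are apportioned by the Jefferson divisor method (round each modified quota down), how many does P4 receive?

4

Standard divisor 4433/23 ≈ 192.739; standard quotas: P4 3.985, P2 4.265, P8 2.454, P1 3.871, P7 3.637, P3 4.789.
Rounding down gives 3, 4, 2, 3, 3, 4 = 19 seats, so the divisor must be adjusted.
With modified divisor 170: modified quotas P4 4.518, P2 4.835, P8 2.782, P1 4.388, P7 4.124, P3 5.429.
Rounding down: P4 4, P2 4, P8 2, P1 4, P7 4, P3 5 (total 23).
P4 receives 4.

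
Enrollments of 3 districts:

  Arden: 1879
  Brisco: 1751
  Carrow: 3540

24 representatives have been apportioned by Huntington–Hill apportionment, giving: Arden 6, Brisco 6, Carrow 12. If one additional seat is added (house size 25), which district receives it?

Priority for the next seat is population ÷ (√(s·(s+1))).
Priorities: Arden 289.936, Brisco 270.185, Carrow 283.427.
Highest priority: Arden.

Arden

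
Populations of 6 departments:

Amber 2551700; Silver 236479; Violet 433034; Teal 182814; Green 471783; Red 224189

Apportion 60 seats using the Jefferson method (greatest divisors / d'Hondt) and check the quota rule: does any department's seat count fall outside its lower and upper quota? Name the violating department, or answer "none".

Standard quotas: Amber 37.342, Silver 3.461, Violet 6.337, Teal 2.675, Green 6.904, Red 3.281.
Jefferson allocation: Amber 39, Silver 3, Violet 6, Teal 2, Green 7, Red 3.
Amber has quota 37.342 (lower 37, upper 38) but receives 39 — outside the quota interval.

Amber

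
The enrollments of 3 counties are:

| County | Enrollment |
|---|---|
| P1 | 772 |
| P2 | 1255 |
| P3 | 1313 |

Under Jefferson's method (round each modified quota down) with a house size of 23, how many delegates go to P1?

Standard divisor 3340/23 ≈ 145.217; standard quotas: P1 5.316, P2 8.642, P3 9.042.
Rounding down gives 5, 8, 9 = 22 seats, so the divisor must be adjusted.
With modified divisor 135: modified quotas P1 5.719, P2 9.296, P3 9.726.
Rounding down: P1 5, P2 9, P3 9 (total 23).
P1 receives 5.

5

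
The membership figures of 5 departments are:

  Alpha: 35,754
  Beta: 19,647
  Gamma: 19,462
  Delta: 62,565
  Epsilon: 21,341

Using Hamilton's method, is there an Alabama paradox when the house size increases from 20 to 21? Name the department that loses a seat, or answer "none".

At 20 seats: Alpha 5, Beta 2, Gamma 2, Delta 8, Epsilon 3.
At 21 seats: Alpha 5, Beta 3, Gamma 2, Delta 8, Epsilon 3.
No department's allocation decreased.

none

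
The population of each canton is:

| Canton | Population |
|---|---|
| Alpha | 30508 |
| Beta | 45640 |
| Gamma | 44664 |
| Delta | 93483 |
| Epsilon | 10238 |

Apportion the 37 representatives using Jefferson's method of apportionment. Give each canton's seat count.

Standard divisor 224533/37 ≈ 6068.459; standard quotas: Alpha 5.027, Beta 7.521, Gamma 7.360, Delta 15.405, Epsilon 1.687.
Rounding down gives 5, 7, 7, 15, 1 = 35 seats, so the divisor must be adjusted.
With modified divisor 5600: modified quotas Alpha 5.448, Beta 8.150, Gamma 7.976, Delta 16.693, Epsilon 1.828.
Rounding down: Alpha 5, Beta 8, Gamma 7, Delta 16, Epsilon 1 (total 37).

Alpha=5; Beta=8; Gamma=7; Delta=16; Epsilon=1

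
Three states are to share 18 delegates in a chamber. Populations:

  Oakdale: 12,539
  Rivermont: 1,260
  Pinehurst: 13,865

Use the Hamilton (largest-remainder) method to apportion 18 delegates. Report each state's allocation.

Standard divisor: 27664 ÷ 18 ≈ 1536.889.
Standard quotas: Oakdale 8.1587, Rivermont 0.8198, Pinehurst 9.0215.
Lower quotas: Oakdale 8, Rivermont 0, Pinehurst 9 (sum 17, leaving 1 seat).
Remainders in descending order: Rivermont 0.8198, Oakdale 0.1587, Pinehurst 0.0215.
The surplus seat goes to Rivermont.

Oakdale 8; Rivermont 1; Pinehurst 9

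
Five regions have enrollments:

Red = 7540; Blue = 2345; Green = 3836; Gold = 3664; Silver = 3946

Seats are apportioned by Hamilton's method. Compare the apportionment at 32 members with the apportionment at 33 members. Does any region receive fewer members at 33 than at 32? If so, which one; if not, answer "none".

Blue

At 32 seats: Red 11, Blue 4, Green 6, Gold 5, Silver 6.
At 33 seats: Red 12, Blue 3, Green 6, Gold 6, Silver 6.
Blue drops from 4 to 3.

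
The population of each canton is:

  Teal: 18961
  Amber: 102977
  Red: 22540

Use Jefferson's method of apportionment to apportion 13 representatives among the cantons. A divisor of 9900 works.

Teal 1; Amber 10; Red 2

With modified divisor 9900: modified quotas Teal 1.915, Amber 10.402, Red 2.277.
Rounding down: Teal 1, Amber 10, Red 2 (total 13).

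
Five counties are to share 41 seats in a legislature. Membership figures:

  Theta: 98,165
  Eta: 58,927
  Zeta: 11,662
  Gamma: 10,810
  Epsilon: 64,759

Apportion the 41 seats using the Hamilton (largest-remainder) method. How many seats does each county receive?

Theta 16, Eta 10, Zeta 2, Gamma 2, Epsilon 11

Standard divisor: 244323 ÷ 41 ≈ 5959.098.
Standard quotas: Theta 16.4731, Eta 9.8886, Zeta 1.9570, Gamma 1.8140, Epsilon 10.8672.
Lower quotas: Theta 16, Eta 9, Zeta 1, Gamma 1, Epsilon 10 (sum 37, leaving 4 seats).
Remainders in descending order: Zeta 0.9570, Eta 0.8886, Epsilon 0.8672, Gamma 0.8140, Theta 0.4731.
Largest remainders: Zeta, Eta, Epsilon, Gamma receive the extra seats.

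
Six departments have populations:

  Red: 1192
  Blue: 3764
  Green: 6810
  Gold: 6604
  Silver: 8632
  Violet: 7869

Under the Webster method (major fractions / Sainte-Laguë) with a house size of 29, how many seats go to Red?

Standard divisor 34871/29 ≈ 1202.448; standard quotas: Red 0.991, Blue 3.130, Green 5.663, Gold 5.492, Silver 7.179, Violet 6.544.
Rounding to the nearest integer gives Red 1, Blue 3, Green 6, Gold 5, Silver 7, Violet 7 — total 29, matching the house size, so no adjustment is needed.
Red receives 1.

1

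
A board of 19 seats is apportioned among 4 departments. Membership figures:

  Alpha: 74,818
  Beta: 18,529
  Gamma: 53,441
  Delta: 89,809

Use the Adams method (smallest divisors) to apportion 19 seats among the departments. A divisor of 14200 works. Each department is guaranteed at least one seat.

With modified divisor 14200: modified quotas Alpha 5.269, Beta 1.305, Gamma 3.763, Delta 6.325.
Rounding up: Alpha 6, Beta 2, Gamma 4, Delta 7 (total 19).

Alpha 6, Beta 2, Gamma 4, Delta 7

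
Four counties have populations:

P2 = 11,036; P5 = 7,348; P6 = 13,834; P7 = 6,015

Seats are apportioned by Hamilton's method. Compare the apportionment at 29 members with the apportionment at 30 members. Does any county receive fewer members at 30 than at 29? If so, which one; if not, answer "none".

none

At 29 seats: P2 8, P5 6, P6 10, P7 5.
At 30 seats: P2 8, P5 6, P6 11, P7 5.
No county's allocation decreased.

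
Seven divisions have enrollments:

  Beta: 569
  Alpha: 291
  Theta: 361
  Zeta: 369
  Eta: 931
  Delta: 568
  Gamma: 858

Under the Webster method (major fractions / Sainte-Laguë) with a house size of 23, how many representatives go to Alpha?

Standard divisor 3947/23 ≈ 171.609; standard quotas: Beta 3.316, Alpha 1.696, Theta 2.104, Zeta 2.150, Eta 5.425, Delta 3.310, Gamma 5.000.
Rounding to the nearest integer gives 3, 2, 2, 2, 5, 3, 5 = 22 seats, so the divisor must be adjusted.
With modified divisor 166: modified quotas Beta 3.428, Alpha 1.753, Theta 2.175, Zeta 2.223, Eta 5.608, Delta 3.422, Gamma 5.169.
Rounding to the nearest integer: Beta 3, Alpha 2, Theta 2, Zeta 2, Eta 6, Delta 3, Gamma 5 (total 23).
Alpha receives 2.

2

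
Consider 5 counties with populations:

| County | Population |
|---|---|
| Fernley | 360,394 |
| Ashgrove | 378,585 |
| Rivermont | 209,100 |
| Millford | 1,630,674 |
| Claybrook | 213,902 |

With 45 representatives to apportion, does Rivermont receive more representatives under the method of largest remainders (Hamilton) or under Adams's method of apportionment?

Hamilton: Fernley 6, Ashgrove 6, Rivermont 3, Millford 26, Claybrook 4.
Adams: Fernley 6, Ashgrove 6, Rivermont 4, Millford 25, Claybrook 4.
Rivermont gets 3 under Hamilton and 4 under Adams.

Adams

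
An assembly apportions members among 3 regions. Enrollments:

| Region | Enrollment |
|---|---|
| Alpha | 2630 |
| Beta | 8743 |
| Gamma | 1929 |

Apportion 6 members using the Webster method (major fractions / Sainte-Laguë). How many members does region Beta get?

Standard divisor 13302/6 ≈ 2217; standard quotas: Alpha 1.186, Beta 3.944, Gamma 0.870.
Rounding to the nearest integer gives Alpha 1, Beta 4, Gamma 1 — total 6, matching the house size, so no adjustment is needed.
Beta receives 4.

4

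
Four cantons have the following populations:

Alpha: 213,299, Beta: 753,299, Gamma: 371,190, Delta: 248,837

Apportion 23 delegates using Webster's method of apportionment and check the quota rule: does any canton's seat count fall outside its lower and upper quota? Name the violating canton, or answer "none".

none

Standard quotas: Alpha 3.092, Beta 10.920, Gamma 5.381, Delta 3.607.
Webster allocation: Alpha 3, Beta 11, Gamma 5, Delta 4.
Every allocation lies between the lower and upper quota.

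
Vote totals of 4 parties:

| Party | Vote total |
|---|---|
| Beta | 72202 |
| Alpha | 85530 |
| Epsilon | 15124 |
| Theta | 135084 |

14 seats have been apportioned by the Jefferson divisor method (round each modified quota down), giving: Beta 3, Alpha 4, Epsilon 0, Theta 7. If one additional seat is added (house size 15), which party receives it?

Beta

Priority for the next seat is population ÷ (current seats + 1).
Priorities: Beta 18050.500, Alpha 17106.000, Epsilon 15124.000, Theta 16885.500.
Highest priority: Beta.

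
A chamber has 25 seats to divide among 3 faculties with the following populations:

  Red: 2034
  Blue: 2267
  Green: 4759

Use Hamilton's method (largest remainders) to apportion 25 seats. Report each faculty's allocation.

Red 6, Blue 6, Green 13

Standard divisor: 9060 ÷ 25 ≈ 362.4.
Standard quotas: Red 5.613, Blue 6.256, Green 13.132.
Lower quotas: Red 5, Blue 6, Green 13 (sum 24, leaving 1 seat).
Remainders in descending order: Red 0.613, Blue 0.256, Green 0.132.
The surplus seat goes to Red.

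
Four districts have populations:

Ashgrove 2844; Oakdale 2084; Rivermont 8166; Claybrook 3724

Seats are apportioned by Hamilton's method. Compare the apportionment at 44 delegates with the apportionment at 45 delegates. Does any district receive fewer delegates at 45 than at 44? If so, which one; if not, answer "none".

At 44 seats: Ashgrove 7, Oakdale 6, Rivermont 21, Claybrook 10.
At 45 seats: Ashgrove 8, Oakdale 5, Rivermont 22, Claybrook 10.
Oakdale drops from 6 to 5.

Oakdale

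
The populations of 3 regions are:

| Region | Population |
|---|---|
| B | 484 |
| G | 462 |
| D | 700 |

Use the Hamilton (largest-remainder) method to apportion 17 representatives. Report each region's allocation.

Total 1646; standard divisor 1646/17 ≈ 96.824.
Standard quotas: B 4.999, G 4.772, D 7.230.
Lower quotas: B 4, G 4, D 7 (sum 15, leaving 2 seats).
Remainders in descending order: B 0.999, G 0.772, D 0.230.
The surplus seats go to B, G.

B: 5; G: 5; D: 7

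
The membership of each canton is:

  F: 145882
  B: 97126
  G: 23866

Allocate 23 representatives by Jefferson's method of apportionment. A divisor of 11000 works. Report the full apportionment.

With modified divisor 11000: modified quotas F 13.262, B 8.830, G 2.170.
Rounding down: F 13, B 8, G 2 (total 23).

F=13, B=8, G=2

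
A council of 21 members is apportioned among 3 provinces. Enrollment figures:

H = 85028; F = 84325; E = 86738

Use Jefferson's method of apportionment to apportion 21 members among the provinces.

H: 7, F: 7, E: 7

Standard divisor 256091/21 ≈ 12194.81; standard quotas: H 6.972, F 6.915, E 7.113.
Rounding down gives 6, 6, 7 = 19 seats, so the divisor must be adjusted.
With modified divisor 11400: modified quotas H 7.459, F 7.397, E 7.609.
Rounding down: H 7, F 7, E 7 (total 21).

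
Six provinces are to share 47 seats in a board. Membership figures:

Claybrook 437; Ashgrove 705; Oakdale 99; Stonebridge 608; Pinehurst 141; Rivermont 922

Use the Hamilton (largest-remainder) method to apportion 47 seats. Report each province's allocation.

Claybrook 7, Ashgrove 11, Oakdale 2, Stonebridge 10, Pinehurst 2, Rivermont 15

Total 2912; standard divisor 2912/47 ≈ 61.957.
Standard quotas: Claybrook 7.053, Ashgrove 11.379, Oakdale 1.598, Stonebridge 9.813, Pinehurst 2.276, Rivermont 14.881.
Lower quotas: Claybrook 7, Ashgrove 11, Oakdale 1, Stonebridge 9, Pinehurst 2, Rivermont 14 (sum 44, leaving 3 seats).
Remainders in descending order: Rivermont 0.881, Stonebridge 0.813, Oakdale 0.598, Ashgrove 0.379, Pinehurst 0.276, Claybrook 0.053.
Largest remainders: Rivermont, Stonebridge, Oakdale receive the extra seats.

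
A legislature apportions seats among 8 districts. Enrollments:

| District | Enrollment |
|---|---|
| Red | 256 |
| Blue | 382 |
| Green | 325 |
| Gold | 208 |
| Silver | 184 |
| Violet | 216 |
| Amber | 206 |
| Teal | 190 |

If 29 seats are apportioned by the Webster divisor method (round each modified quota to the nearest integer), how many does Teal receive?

Standard divisor 1967/29 ≈ 67.828; standard quotas: Red 3.774, Blue 5.632, Green 4.792, Gold 3.067, Silver 2.713, Violet 3.185, Amber 3.037, Teal 2.801.
Rounding to the nearest integer gives 4, 6, 5, 3, 3, 3, 3, 3 = 30 seats, so the divisor must be adjusted.
With modified divisor 70: modified quotas Red 3.657, Blue 5.457, Green 4.643, Gold 2.971, Silver 2.629, Violet 3.086, Amber 2.943, Teal 2.714.
Rounding to the nearest integer: Red 4, Blue 5, Green 5, Gold 3, Silver 3, Violet 3, Amber 3, Teal 3 (total 29).
Teal receives 3.

3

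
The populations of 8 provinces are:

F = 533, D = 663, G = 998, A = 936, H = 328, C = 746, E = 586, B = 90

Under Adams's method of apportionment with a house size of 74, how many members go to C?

Standard divisor 4880/74 ≈ 65.946; standard quotas: F 8.082, D 10.054, G 15.134, A 14.193, H 4.974, C 11.312, E 8.886, B 1.365.
Rounding up gives 9, 11, 16, 15, 5, 12, 9, 2 = 79 seats, so the divisor must be adjusted.
With modified divisor 70: modified quotas F 7.614, D 9.471, G 14.257, A 13.371, H 4.686, C 10.657, E 8.371, B 1.286.
Rounding up: F 8, D 10, G 15, A 14, H 5, C 11, E 9, B 2 (total 74).
C receives 11.

11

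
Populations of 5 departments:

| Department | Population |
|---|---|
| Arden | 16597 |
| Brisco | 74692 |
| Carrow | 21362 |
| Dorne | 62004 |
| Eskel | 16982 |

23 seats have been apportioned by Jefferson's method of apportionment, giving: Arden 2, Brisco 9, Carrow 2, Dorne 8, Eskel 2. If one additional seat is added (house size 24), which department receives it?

Brisco

Priority for the next seat is population ÷ (current seats + 1).
Priorities: Arden 5532.333, Brisco 7469.200, Carrow 7120.667, Dorne 6889.333, Eskel 5660.667.
Highest priority: Brisco.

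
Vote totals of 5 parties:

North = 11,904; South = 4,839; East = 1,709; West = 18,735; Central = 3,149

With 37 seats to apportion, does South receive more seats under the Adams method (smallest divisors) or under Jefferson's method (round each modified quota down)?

Adams: North 11, South 5, East 2, West 16, Central 3.
Jefferson: North 11, South 4, East 1, West 18, Central 3.
South gets 5 under Adams and 4 under Jefferson.

Adams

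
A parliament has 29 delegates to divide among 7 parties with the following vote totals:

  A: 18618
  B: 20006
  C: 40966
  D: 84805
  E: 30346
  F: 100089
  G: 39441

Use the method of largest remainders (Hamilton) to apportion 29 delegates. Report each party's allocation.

Total 334271; standard divisor 334271/29 ≈ 11526.586.
Standard quotas: A 1.6152, B 1.7356, C 3.5540, D 7.3573, E 2.6327, F 8.6833, G 3.4217.
Lower quotas: A 1, B 1, C 3, D 7, E 2, F 8, G 3 (sum 25, leaving 4 seats).
Remainders in descending order: B 0.7356, F 0.6833, E 0.6327, A 0.6152, C 0.5540, G 0.4217, D 0.3573.
Largest remainders: B, F, E, A receive the extra seats.

A=2, B=2, C=3, D=7, E=3, F=9, G=3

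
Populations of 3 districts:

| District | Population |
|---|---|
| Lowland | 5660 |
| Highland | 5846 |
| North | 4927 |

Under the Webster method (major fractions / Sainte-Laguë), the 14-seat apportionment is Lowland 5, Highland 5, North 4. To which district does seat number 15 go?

North

Priority for the next seat is population ÷ (current seats + 0.5).
Priorities: Lowland 1029.091, Highland 1062.909, North 1094.889.
Highest priority: North.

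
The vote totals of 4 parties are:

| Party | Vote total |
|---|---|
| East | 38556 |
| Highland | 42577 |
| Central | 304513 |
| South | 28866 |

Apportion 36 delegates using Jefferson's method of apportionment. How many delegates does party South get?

2

Standard divisor 414512/36 ≈ 11514.222; standard quotas: East 3.349, Highland 3.698, Central 26.447, South 2.507.
Rounding down gives 3, 3, 26, 2 = 34 seats, so the divisor must be adjusted.
With modified divisor 10800: modified quotas East 3.570, Highland 3.942, Central 28.196, South 2.673.
Rounding down: East 3, Highland 3, Central 28, South 2 (total 36).
South receives 2.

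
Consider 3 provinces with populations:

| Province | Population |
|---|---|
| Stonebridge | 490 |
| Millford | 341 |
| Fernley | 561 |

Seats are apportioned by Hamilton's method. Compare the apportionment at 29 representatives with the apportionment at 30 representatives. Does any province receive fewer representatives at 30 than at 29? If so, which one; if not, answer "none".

none

At 29 seats: Stonebridge 10, Millford 7, Fernley 12.
At 30 seats: Stonebridge 11, Millford 7, Fernley 12.
No province's allocation decreased.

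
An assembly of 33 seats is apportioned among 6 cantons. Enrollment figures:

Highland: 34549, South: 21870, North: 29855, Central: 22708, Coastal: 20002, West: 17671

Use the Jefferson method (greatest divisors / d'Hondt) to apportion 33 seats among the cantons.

Standard divisor 146655/33 ≈ 4444.091; standard quotas: Highland 7.774, South 4.921, North 6.718, Central 5.110, Coastal 4.501, West 3.976.
Rounding down gives 7, 4, 6, 5, 4, 3 = 29 seats, so the divisor must be adjusted.
With modified divisor 4100: modified quotas Highland 8.427, South 5.334, North 7.282, Central 5.539, Coastal 4.879, West 4.310.
Rounding down: Highland 8, South 5, North 7, Central 5, Coastal 4, West 4 (total 33).

Highland 8, South 5, North 7, Central 5, Coastal 4, West 4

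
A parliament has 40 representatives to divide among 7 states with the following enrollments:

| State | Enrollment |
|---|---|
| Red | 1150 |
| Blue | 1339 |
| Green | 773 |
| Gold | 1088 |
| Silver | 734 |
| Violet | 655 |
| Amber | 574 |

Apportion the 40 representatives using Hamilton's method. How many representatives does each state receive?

Red 7, Blue 8, Green 5, Gold 7, Silver 5, Violet 4, Amber 4

Standard divisor: 6313 ÷ 40 ≈ 157.825.
Standard quotas: Red 7.287, Blue 8.484, Green 4.898, Gold 6.894, Silver 4.651, Violet 4.150, Amber 3.637.
Lower quotas: Red 7, Blue 8, Green 4, Gold 6, Silver 4, Violet 4, Amber 3 (sum 36, leaving 4 seats).
Remainders in descending order: Green 0.898, Gold 0.894, Silver 0.651, Amber 0.637, Blue 0.484, Red 0.287, Violet 0.150.
Largest remainders: Green, Gold, Silver, Amber receive the extra seats.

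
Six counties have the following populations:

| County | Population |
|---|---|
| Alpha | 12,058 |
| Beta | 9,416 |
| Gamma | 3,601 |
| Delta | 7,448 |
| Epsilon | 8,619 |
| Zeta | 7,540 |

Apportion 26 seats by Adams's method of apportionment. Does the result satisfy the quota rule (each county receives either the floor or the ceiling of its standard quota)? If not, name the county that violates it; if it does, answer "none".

Standard quotas: Alpha 6.440, Beta 5.029, Gamma 1.923, Delta 3.978, Epsilon 4.603, Zeta 4.027.
Adams allocation: Alpha 6, Beta 5, Gamma 2, Delta 4, Epsilon 5, Zeta 4.
Every allocation lies between the lower and upper quota.

none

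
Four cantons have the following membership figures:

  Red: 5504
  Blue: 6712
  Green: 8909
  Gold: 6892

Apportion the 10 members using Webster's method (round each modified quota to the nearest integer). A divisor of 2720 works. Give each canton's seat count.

With modified divisor 2720: modified quotas Red 2.024, Blue 2.468, Green 3.275, Gold 2.534.
Rounding to the nearest integer: Red 2, Blue 2, Green 3, Gold 3 (total 10).

Red: 2, Blue: 2, Green: 3, Gold: 3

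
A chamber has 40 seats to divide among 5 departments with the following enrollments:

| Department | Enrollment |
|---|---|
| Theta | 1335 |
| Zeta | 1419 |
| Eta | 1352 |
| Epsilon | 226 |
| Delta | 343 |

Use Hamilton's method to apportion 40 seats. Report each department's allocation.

Total 4675; standard divisor 4675/40 ≈ 116.875.
Standard quotas: Theta 11.422, Zeta 12.141, Eta 11.568, Epsilon 1.934, Delta 2.935.
Lower quotas: Theta 11, Zeta 12, Eta 11, Epsilon 1, Delta 2 (sum 37, leaving 3 seats).
Remainders in descending order: Delta 0.935, Epsilon 0.934, Eta 0.568, Theta 0.422, Zeta 0.141.
Largest remainders: Delta, Epsilon, Eta receive the extra seats.

Theta=11, Zeta=12, Eta=12, Epsilon=2, Delta=3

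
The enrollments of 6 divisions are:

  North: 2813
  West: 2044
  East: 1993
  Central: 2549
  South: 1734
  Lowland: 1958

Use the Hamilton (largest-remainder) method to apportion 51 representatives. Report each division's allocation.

North 11; West 8; East 8; Central 10; South 7; Lowland 7

Total 13091; standard divisor 13091/51 ≈ 256.686.
Standard quotas: North 10.959, West 7.963, East 7.764, Central 9.930, South 6.755, Lowland 7.628.
Lower quotas: North 10, West 7, East 7, Central 9, South 6, Lowland 7 (sum 46, leaving 5 seats).
Remainders in descending order: West 0.963, North 0.959, Central 0.930, East 0.764, South 0.755, Lowland 0.628.
The surplus seats go to West, North, Central, East, South.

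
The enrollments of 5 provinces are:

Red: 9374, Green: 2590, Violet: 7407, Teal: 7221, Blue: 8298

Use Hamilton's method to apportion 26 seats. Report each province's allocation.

Red: 7; Green: 2; Violet: 6; Teal: 5; Blue: 6

The standard divisor is 34890/26 ≈ 1341.923.
Standard quotas: Red 6.9855, Green 1.9301, Violet 5.5197, Teal 5.3811, Blue 6.1837.
Lower quotas: Red 6, Green 1, Violet 5, Teal 5, Blue 6 (sum 23, leaving 3 seats).
Remainders in descending order: Red 0.9855, Green 0.9301, Violet 0.5197, Teal 0.3811, Blue 0.1837.
Largest remainders: Red, Green, Violet receive the extra seats.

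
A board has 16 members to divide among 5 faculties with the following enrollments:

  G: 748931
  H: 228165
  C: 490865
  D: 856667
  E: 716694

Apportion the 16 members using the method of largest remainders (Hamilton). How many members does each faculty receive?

G=4, H=1, C=3, D=4, E=4

Standard divisor: 3041322 ÷ 16 ≈ 190082.625.
Standard quotas: G 3.9400, H 1.2003, C 2.5824, D 4.5068, E 3.7704.
Lower quotas: G 3, H 1, C 2, D 4, E 3 (sum 13, leaving 3 seats).
Remainders in descending order: G 0.9400, E 0.7704, C 0.5824, D 0.5068, H 0.2003.
The surplus seats go to G, E, C.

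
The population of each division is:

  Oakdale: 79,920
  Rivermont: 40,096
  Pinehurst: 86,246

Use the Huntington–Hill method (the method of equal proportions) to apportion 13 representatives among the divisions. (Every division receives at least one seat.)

Oakdale=5; Rivermont=3; Pinehurst=5

With divisor 16058: modified quotas Oakdale 4.977, Rivermont 2.497, Pinehurst 5.371.
Geometric-mean thresholds: Oakdale √(4·5)=4.472, Rivermont √(2·3)=2.449, Pinehurst √(5·6)=5.477.
Each quota rounded against its threshold gives Oakdale 5, Rivermont 3, Pinehurst 5 (total 13).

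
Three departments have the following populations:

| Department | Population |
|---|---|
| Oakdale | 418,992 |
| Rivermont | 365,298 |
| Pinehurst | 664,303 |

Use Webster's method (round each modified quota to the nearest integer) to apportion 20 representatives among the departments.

Oakdale: 6, Rivermont: 5, Pinehurst: 9

Standard divisor 1448593/20 ≈ 72429.65; standard quotas: Oakdale 5.785, Rivermont 5.043, Pinehurst 9.172.
Rounding to the nearest integer gives Oakdale 6, Rivermont 5, Pinehurst 9 — total 20, matching the house size, so no adjustment is needed.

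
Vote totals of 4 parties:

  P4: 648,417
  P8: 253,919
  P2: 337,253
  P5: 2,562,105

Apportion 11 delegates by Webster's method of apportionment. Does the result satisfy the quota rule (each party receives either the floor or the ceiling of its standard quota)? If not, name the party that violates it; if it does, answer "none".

none

Standard quotas: P4 1.876, P8 0.735, P2 0.976, P5 7.413.
Webster allocation: P4 2, P8 1, P2 1, P5 7.
Every allocation lies between the lower and upper quota.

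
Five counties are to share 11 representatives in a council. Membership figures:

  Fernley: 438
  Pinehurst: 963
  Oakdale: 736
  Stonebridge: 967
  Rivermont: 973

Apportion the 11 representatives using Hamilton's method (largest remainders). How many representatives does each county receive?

The standard divisor is 4077/11 ≈ 370.636.
Standard quotas: Fernley 1.182, Pinehurst 2.598, Oakdale 1.986, Stonebridge 2.609, Rivermont 2.625.
Lower quotas: Fernley 1, Pinehurst 2, Oakdale 1, Stonebridge 2, Rivermont 2 (sum 8, leaving 3 seats).
Remainders in descending order: Oakdale 0.986, Rivermont 0.625, Stonebridge 0.609, Pinehurst 0.598, Fernley 0.182.
Largest remainders: Oakdale, Rivermont, Stonebridge receive the extra seats.

Fernley 1, Pinehurst 2, Oakdale 2, Stonebridge 3, Rivermont 3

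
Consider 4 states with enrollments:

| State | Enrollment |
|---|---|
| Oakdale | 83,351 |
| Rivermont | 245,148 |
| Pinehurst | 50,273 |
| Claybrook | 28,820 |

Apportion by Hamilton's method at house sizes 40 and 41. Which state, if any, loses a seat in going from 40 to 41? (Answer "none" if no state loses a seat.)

none

At 40 seats: Oakdale 8, Rivermont 24, Pinehurst 5, Claybrook 3.
At 41 seats: Oakdale 8, Rivermont 25, Pinehurst 5, Claybrook 3.
No state's allocation decreased.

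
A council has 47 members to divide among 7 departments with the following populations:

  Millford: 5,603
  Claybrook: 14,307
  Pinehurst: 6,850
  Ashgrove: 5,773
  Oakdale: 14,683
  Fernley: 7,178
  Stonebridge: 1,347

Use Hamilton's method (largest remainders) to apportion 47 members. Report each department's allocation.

Total 55741; standard divisor 55741/47 ≈ 1185.979.
Standard quotas: Millford 4.7244, Claybrook 12.0635, Pinehurst 5.7758, Ashgrove 4.8677, Oakdale 12.3805, Fernley 6.0524, Stonebridge 1.1358.
Lower quotas: Millford 4, Claybrook 12, Pinehurst 5, Ashgrove 4, Oakdale 12, Fernley 6, Stonebridge 1 (sum 44, leaving 3 seats).
Remainders in descending order: Ashgrove 0.8677, Pinehurst 0.7758, Millford 0.7244, Oakdale 0.3805, Stonebridge 0.1358, Claybrook 0.0635, Fernley 0.0524.
Largest remainders: Ashgrove, Pinehurst, Millford receive the extra seats.

Millford 5; Claybrook 12; Pinehurst 6; Ashgrove 5; Oakdale 12; Fernley 6; Stonebridge 1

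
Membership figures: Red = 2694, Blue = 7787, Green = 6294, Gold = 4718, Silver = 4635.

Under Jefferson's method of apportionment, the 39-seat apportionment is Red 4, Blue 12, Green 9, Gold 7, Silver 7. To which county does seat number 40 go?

Priority for the next seat is population ÷ (current seats + 1).
Priorities: Red 538.800, Blue 599.000, Green 629.400, Gold 589.750, Silver 579.375.
Highest priority: Green.

Green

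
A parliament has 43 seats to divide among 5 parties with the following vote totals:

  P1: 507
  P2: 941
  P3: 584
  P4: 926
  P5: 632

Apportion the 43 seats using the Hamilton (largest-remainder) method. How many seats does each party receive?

Total 3590; standard divisor 3590/43 ≈ 83.488.
Standard quotas: P1 6.073, P2 11.271, P3 6.995, P4 11.091, P5 7.570.
Lower quotas: P1 6, P2 11, P3 6, P4 11, P5 7 (sum 41, leaving 2 seats).
Remainders in descending order: P3 0.995, P5 0.570, P2 0.271, P4 0.091, P1 0.073.
Largest remainders: P3, P5 receive the extra seats.

P1 6, P2 11, P3 7, P4 11, P5 8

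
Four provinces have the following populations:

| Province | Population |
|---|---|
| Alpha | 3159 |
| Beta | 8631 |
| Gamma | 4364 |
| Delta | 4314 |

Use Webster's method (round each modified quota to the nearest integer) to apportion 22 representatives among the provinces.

Alpha=3; Beta=9; Gamma=5; Delta=5

Standard divisor 20468/22 ≈ 930.364; standard quotas: Alpha 3.395, Beta 9.277, Gamma 4.691, Delta 4.637.
Rounding to the nearest integer gives Alpha 3, Beta 9, Gamma 5, Delta 5 — total 22, matching the house size, so no adjustment is needed.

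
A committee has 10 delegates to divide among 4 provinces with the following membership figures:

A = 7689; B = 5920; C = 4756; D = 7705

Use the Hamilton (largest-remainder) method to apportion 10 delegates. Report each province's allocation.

A=3, B=2, C=2, D=3

Total 26070; standard divisor 26070/10 = 2607.
Standard quotas: A 2.9494, B 2.2708, C 1.8243, D 2.9555.
Lower quotas: A 2, B 2, C 1, D 2 (sum 7, leaving 3 seats).
Remainders in descending order: D 0.9555, A 0.9494, C 0.8243, B 0.2708.
The surplus seats go to D, A, C.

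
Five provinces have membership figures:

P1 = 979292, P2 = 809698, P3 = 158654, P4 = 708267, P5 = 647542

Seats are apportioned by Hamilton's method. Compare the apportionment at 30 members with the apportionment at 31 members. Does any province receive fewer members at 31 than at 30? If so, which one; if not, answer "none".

P3

At 30 seats: P1 9, P2 7, P3 2, P4 6, P5 6.
At 31 seats: P1 9, P2 8, P3 1, P4 7, P5 6.
P3 drops from 2 to 1.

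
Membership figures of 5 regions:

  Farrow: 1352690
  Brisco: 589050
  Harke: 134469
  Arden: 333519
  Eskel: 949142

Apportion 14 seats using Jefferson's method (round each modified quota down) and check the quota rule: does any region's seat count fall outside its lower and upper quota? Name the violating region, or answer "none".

Standard quotas: Farrow 5.638, Brisco 2.455, Harke 0.560, Arden 1.390, Eskel 3.956.
Jefferson allocation: Farrow 6, Brisco 3, Harke 0, Arden 1, Eskel 4.
Every allocation lies between the lower and upper quota.

none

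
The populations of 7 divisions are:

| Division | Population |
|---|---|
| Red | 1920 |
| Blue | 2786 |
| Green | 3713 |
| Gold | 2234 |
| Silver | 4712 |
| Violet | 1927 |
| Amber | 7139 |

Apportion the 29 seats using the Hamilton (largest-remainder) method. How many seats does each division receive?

The standard divisor is 24431/29 ≈ 842.448.
Standard quotas: Red 2.2791, Blue 3.3070, Green 4.4074, Gold 2.6518, Silver 5.5932, Violet 2.2874, Amber 8.4741.
Lower quotas: Red 2, Blue 3, Green 4, Gold 2, Silver 5, Violet 2, Amber 8 (sum 26, leaving 3 seats).
Remainders in descending order: Gold 0.6518, Silver 0.5932, Amber 0.4741, Green 0.4074, Blue 0.3070, Violet 0.2874, Red 0.2791.
Largest remainders: Gold, Silver, Amber receive the extra seats.

Red 2, Blue 3, Green 4, Gold 3, Silver 6, Violet 2, Amber 9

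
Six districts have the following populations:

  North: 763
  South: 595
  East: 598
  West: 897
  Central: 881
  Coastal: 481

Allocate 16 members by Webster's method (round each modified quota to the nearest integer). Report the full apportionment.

North 3, South 2, East 2, West 4, Central 3, Coastal 2

Standard divisor 4215/16 ≈ 263.438; standard quotas: North 2.896, South 2.259, East 2.270, West 3.405, Central 3.344, Coastal 1.826.
Rounding to the nearest integer gives 3, 2, 2, 3, 3, 2 = 15 seats, so the divisor must be adjusted.
With modified divisor 254: modified quotas North 3.004, South 2.343, East 2.354, West 3.531, Central 3.469, Coastal 1.894.
Rounding to the nearest integer: North 3, South 2, East 2, West 4, Central 3, Coastal 2 (total 16).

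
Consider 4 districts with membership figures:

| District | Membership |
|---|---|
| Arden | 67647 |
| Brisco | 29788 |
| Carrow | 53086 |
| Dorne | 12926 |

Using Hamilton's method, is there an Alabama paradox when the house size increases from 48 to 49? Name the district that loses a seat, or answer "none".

none

At 48 seats: Arden 20, Brisco 9, Carrow 15, Dorne 4.
At 49 seats: Arden 20, Brisco 9, Carrow 16, Dorne 4.
No district's allocation decreased.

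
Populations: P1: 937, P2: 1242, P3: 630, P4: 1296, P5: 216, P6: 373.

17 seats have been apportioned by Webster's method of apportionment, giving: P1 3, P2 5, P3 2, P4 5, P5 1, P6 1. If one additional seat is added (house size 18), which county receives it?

Priority for the next seat is population ÷ (current seats + 0.5).
Priorities: P1 267.714, P2 225.818, P3 252.000, P4 235.636, P5 144.000, P6 248.667.
Highest priority: P1.

P1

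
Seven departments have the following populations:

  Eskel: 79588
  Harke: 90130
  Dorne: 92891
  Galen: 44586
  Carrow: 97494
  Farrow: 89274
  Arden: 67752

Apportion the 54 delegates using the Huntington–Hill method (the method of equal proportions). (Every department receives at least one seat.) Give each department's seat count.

With divisor 10488: modified quotas Eskel 7.588, Harke 8.594, Dorne 8.857, Galen 4.251, Carrow 9.296, Farrow 8.512, Arden 6.460.
Geometric-mean thresholds: Eskel √(7·8)=7.483, Harke √(8·9)=8.485, Dorne √(8·9)=8.485, Galen √(4·5)=4.472, Carrow √(9·10)=9.487, Farrow √(8·9)=8.485, Arden √(6·7)=6.481.
Each quota rounded against its threshold gives Eskel 8, Harke 9, Dorne 9, Galen 4, Carrow 9, Farrow 9, Arden 6 (total 54).

Eskel=8, Harke=9, Dorne=9, Galen=4, Carrow=9, Farrow=9, Arden=6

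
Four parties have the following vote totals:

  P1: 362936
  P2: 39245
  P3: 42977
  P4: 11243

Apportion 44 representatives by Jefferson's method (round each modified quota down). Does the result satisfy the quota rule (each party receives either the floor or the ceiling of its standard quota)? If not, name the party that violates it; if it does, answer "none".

P1

Standard quotas: P1 34.989, P2 3.783, P3 4.143, P4 1.084.
Jefferson allocation: P1 36, P2 3, P3 4, P4 1.
P1 has quota 34.989 (lower 34, upper 35) but receives 36 — outside the quota interval.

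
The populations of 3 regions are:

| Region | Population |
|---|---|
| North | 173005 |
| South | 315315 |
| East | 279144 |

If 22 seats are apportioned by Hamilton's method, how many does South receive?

9

Standard divisor: 767464 ÷ 22 ≈ 34884.727.
Standard quotas: North 4.9593, South 9.0388, East 8.0019.
Lower quotas: North 4, South 9, East 8 (sum 21, leaving 1 seat).
Remainders in descending order: North 0.9593, South 0.0388, East 0.0019.
Largest remainder: North receives the extra seat.
South receives 9.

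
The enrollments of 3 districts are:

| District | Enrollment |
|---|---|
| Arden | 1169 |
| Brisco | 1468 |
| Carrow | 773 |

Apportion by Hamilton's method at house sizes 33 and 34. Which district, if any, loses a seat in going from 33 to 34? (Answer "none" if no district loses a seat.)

none

At 33 seats: Arden 11, Brisco 14, Carrow 8.
At 34 seats: Arden 12, Brisco 14, Carrow 8.
No district's allocation decreased.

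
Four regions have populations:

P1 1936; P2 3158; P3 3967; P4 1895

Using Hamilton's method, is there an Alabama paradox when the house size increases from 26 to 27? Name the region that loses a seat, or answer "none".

P4

At 26 seats: P1 5, P2 7, P3 9, P4 5.
At 27 seats: P1 5, P2 8, P3 10, P4 4.
P4 drops from 5 to 4.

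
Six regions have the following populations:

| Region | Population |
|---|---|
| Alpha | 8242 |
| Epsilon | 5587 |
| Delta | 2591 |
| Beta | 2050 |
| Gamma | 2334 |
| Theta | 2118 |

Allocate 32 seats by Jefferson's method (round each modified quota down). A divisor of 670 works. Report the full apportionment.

With modified divisor 670: modified quotas Alpha 12.301, Epsilon 8.339, Delta 3.867, Beta 3.060, Gamma 3.484, Theta 3.161.
Rounding down: Alpha 12, Epsilon 8, Delta 3, Beta 3, Gamma 3, Theta 3 (total 32).

Alpha 12, Epsilon 8, Delta 3, Beta 3, Gamma 3, Theta 3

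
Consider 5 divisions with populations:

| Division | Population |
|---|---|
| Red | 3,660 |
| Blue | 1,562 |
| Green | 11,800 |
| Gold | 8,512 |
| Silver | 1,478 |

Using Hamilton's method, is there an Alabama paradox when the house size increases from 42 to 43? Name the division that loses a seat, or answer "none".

At 42 seats: Red 6, Blue 3, Green 18, Gold 13, Silver 2.
At 43 seats: Red 6, Blue 2, Green 19, Gold 14, Silver 2.
Blue drops from 3 to 2.

Blue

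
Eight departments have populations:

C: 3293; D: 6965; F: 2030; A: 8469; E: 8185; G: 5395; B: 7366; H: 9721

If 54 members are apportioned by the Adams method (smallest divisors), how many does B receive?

Standard divisor 51424/54 ≈ 952.296; standard quotas: C 3.458, D 7.314, F 2.132, A 8.893, E 8.595, G 5.665, B 7.735, H 10.208.
Rounding up gives 4, 8, 3, 9, 9, 6, 8, 11 = 58 seats, so the divisor must be adjusted.
With modified divisor 1040: modified quotas C 3.166, D 6.697, F 1.952, A 8.143, E 7.870, G 5.188, B 7.083, H 9.347.
Rounding up: C 4, D 7, F 2, A 9, E 8, G 6, B 8, H 10 (total 54).
B receives 8.

8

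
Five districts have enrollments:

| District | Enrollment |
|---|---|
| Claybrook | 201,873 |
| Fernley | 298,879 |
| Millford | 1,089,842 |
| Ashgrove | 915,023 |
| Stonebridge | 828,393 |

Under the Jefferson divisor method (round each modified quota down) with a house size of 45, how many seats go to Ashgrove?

13

Standard divisor 3334010/45 ≈ 74089.111; standard quotas: Claybrook 2.725, Fernley 4.034, Millford 14.710, Ashgrove 12.350, Stonebridge 11.181.
Rounding down gives 2, 4, 14, 12, 11 = 43 seats, so the divisor must be adjusted.
With modified divisor 69700: modified quotas Claybrook 2.896, Fernley 4.288, Millford 15.636, Ashgrove 13.128, Stonebridge 11.885.
Rounding down: Claybrook 2, Fernley 4, Millford 15, Ashgrove 13, Stonebridge 11 (total 45).
Ashgrove receives 13.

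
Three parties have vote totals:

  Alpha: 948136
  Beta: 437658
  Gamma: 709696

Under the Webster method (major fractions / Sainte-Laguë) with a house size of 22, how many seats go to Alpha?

10

Standard divisor 2095490/22 ≈ 95249.545; standard quotas: Alpha 9.954, Beta 4.595, Gamma 7.451.
Rounding to the nearest integer gives Alpha 10, Beta 5, Gamma 7 — total 22, matching the house size, so no adjustment is needed.
Alpha receives 10.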